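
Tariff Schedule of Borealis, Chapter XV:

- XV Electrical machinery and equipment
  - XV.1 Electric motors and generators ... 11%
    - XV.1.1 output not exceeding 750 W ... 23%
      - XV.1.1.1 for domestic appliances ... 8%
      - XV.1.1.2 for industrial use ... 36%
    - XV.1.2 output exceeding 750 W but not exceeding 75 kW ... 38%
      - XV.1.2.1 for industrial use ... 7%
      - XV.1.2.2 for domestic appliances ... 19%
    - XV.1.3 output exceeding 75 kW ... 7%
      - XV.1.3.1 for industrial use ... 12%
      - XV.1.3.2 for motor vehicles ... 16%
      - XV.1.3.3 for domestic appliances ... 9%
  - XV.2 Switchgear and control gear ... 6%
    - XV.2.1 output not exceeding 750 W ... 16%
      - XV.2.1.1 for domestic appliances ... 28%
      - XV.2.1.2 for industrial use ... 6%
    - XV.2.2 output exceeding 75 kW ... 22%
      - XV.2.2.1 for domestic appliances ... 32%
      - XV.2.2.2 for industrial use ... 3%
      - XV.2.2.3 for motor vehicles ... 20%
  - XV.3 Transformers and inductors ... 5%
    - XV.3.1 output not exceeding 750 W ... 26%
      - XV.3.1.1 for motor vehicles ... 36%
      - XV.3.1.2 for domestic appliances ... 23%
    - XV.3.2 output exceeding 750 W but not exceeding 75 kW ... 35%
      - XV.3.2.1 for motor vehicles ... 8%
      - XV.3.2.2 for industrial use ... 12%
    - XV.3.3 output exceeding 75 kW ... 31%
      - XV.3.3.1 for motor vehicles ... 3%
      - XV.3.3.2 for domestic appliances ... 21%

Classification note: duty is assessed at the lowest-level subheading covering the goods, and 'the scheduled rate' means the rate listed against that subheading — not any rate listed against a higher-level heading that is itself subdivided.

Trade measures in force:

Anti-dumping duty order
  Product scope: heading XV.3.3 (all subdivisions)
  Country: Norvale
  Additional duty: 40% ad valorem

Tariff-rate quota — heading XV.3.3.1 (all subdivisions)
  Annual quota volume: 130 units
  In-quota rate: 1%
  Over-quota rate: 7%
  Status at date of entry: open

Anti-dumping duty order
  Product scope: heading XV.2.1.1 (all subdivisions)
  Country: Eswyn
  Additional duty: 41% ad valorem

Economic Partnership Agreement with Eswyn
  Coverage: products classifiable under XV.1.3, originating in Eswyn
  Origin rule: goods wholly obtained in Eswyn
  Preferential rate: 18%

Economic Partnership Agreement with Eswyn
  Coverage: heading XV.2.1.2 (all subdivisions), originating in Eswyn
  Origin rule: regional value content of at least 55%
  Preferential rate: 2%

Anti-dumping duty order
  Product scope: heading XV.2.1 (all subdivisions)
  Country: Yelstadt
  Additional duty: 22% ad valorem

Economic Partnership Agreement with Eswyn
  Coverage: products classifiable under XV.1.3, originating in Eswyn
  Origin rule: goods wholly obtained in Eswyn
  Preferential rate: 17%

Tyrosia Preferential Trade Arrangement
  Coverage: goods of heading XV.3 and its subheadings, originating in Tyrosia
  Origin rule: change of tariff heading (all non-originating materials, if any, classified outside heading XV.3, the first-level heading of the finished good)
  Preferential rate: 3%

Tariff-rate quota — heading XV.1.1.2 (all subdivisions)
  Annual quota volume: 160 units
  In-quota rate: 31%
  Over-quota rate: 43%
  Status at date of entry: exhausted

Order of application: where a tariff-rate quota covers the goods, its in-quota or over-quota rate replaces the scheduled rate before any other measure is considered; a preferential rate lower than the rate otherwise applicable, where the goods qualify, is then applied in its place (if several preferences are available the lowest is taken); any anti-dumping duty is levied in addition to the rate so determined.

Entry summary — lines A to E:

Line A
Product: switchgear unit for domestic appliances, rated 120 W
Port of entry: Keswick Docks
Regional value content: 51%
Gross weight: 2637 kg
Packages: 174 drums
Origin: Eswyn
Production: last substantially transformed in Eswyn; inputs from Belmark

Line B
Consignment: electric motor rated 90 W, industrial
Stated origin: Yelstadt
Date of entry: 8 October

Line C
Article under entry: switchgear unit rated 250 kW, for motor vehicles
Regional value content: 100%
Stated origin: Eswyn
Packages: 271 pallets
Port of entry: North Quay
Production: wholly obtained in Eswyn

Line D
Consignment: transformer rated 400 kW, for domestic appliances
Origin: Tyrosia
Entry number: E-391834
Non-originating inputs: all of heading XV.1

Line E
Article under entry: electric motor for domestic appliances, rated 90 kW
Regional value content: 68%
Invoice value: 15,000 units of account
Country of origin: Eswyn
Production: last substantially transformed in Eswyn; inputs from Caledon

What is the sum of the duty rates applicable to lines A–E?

144%

Line A: switchgear unit → XV.2; rated 120 W → XV.2.1; for domestic appliances → XV.2.1.1. Scheduled 28%. Eswyn agreement on XV.1.3: XV.2.1.1 not covered; Eswyn agreement on XV.2.1.2: XV.2.1.1 not covered; Eswyn agreement on XV.1.3: XV.2.1.1 not covered; anti-dumping (Eswyn, XV.2.1.1): +41%; total 28% + 41% = 69%. → 69%.
Line B: electric motor → XV.1; rated 90 W → XV.1.1; industrial → XV.1.1.2. Scheduled 36%. quota on XV.1.1.2 exhausted → over-quota 43%. → 43%.
Line C: switchgear unit → XV.2; rated 250 kW → XV.2.2; for motor vehicles → XV.2.2.3. Scheduled 20%. Eswyn agreement on XV.1.3: XV.2.2.3 not covered; Eswyn agreement on XV.2.1.2: XV.2.2.3 not covered; Eswyn agreement on XV.1.3: XV.2.2.3 not covered. → 20%.
Line D: transformer → XV.3; rated 400 kW → XV.3.3; for domestic appliances → XV.3.3.2. Scheduled 21%. Tyrosia agreement on XV.3: CTH met → 3% available; preferential 3%. → 3%.
Line E: electric motor → XV.1; rated 90 kW → XV.1.3; for domestic appliances → XV.1.3.3. Scheduled 9%. Eswyn agreement on XV.1.3: not wholly obtained; Eswyn agreement on XV.2.1.2: XV.1.3.3 not covered; Eswyn agreement on XV.1.3: not wholly obtained. → 9%.
Sum: 69% + 43% + 20% + 3% + 9% = 144%.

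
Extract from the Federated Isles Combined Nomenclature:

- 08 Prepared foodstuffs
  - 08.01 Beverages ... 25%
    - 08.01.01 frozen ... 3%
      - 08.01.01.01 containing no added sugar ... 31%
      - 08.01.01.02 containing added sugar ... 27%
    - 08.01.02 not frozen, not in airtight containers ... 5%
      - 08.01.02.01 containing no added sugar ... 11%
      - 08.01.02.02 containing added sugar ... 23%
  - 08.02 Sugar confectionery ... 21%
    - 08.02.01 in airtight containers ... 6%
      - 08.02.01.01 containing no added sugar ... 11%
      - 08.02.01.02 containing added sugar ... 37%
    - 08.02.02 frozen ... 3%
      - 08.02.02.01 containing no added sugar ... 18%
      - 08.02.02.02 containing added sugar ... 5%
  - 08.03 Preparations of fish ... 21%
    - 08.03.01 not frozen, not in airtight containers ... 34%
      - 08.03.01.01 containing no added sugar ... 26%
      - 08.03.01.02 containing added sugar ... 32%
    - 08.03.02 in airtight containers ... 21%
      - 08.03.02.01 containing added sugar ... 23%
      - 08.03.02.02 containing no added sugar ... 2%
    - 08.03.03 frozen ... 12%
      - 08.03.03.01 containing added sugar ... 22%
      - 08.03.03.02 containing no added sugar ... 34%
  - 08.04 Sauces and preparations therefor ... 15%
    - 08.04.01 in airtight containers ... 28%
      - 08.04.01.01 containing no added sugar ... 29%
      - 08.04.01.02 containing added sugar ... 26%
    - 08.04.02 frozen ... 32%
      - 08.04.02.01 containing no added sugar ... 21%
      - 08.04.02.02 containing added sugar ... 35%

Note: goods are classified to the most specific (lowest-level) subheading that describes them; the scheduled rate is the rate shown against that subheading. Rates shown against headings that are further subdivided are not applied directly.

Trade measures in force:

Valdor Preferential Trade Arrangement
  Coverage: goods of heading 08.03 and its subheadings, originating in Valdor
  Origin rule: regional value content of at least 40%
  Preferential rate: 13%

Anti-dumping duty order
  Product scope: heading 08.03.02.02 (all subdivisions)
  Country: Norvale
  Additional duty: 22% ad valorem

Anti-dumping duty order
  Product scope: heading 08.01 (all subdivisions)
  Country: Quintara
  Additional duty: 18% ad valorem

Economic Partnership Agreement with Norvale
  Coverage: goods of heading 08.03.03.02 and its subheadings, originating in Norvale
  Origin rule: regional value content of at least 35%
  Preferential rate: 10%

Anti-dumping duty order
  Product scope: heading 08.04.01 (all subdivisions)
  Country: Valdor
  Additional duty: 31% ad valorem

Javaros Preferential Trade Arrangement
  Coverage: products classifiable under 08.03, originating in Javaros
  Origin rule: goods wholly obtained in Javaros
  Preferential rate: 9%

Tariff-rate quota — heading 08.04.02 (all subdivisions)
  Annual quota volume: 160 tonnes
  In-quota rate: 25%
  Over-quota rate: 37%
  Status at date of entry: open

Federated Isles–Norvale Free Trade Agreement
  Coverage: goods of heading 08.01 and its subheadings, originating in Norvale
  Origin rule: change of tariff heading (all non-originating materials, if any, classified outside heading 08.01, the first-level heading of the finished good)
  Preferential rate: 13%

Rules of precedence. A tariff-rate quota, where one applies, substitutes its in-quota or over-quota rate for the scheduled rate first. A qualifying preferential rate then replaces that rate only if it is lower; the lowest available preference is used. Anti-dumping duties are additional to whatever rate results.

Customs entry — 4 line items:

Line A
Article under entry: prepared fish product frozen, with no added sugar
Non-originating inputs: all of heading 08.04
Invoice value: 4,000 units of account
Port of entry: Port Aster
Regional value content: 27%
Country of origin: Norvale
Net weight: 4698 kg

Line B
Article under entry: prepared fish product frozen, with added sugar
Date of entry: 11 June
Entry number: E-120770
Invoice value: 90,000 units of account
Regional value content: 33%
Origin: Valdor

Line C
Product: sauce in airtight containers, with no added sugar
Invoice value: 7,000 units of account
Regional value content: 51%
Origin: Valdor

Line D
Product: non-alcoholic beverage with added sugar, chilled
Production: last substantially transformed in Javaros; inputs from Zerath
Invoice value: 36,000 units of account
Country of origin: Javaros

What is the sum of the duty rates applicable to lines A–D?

Line A: prepared fish product → 08.03; frozen → 08.03.03; with no added sugar → 08.03.03.02. Scheduled 34%. Norvale agreement on 08.03.03.02: RVC < 35%; Norvale agreement on 08.01: 08.03.03.02 not covered. → 34%.
Line B: prepared fish product → 08.03; frozen → 08.03.03; with added sugar → 08.03.03.01. Scheduled 22%. Valdor agreement on 08.03: RVC < 40%. → 22%.
Line C: sauce → 08.04; in airtight containers → 08.04.01; with no added sugar → 08.04.01.01. Scheduled 29%. Valdor agreement on 08.03: 08.04.01.01 not covered; anti-dumping (Valdor, 08.04.01): +31%; total 29% + 31% = 60%. → 60%.
Line D: non-alcoholic beverage → 08.01; chilled → 08.01.02; with added sugar → 08.01.02.02. Scheduled 23%. Javaros agreement on 08.03: 08.01.02.02 not covered. → 23%.
Sum: 34% + 22% + 60% + 23% = 139%.

139%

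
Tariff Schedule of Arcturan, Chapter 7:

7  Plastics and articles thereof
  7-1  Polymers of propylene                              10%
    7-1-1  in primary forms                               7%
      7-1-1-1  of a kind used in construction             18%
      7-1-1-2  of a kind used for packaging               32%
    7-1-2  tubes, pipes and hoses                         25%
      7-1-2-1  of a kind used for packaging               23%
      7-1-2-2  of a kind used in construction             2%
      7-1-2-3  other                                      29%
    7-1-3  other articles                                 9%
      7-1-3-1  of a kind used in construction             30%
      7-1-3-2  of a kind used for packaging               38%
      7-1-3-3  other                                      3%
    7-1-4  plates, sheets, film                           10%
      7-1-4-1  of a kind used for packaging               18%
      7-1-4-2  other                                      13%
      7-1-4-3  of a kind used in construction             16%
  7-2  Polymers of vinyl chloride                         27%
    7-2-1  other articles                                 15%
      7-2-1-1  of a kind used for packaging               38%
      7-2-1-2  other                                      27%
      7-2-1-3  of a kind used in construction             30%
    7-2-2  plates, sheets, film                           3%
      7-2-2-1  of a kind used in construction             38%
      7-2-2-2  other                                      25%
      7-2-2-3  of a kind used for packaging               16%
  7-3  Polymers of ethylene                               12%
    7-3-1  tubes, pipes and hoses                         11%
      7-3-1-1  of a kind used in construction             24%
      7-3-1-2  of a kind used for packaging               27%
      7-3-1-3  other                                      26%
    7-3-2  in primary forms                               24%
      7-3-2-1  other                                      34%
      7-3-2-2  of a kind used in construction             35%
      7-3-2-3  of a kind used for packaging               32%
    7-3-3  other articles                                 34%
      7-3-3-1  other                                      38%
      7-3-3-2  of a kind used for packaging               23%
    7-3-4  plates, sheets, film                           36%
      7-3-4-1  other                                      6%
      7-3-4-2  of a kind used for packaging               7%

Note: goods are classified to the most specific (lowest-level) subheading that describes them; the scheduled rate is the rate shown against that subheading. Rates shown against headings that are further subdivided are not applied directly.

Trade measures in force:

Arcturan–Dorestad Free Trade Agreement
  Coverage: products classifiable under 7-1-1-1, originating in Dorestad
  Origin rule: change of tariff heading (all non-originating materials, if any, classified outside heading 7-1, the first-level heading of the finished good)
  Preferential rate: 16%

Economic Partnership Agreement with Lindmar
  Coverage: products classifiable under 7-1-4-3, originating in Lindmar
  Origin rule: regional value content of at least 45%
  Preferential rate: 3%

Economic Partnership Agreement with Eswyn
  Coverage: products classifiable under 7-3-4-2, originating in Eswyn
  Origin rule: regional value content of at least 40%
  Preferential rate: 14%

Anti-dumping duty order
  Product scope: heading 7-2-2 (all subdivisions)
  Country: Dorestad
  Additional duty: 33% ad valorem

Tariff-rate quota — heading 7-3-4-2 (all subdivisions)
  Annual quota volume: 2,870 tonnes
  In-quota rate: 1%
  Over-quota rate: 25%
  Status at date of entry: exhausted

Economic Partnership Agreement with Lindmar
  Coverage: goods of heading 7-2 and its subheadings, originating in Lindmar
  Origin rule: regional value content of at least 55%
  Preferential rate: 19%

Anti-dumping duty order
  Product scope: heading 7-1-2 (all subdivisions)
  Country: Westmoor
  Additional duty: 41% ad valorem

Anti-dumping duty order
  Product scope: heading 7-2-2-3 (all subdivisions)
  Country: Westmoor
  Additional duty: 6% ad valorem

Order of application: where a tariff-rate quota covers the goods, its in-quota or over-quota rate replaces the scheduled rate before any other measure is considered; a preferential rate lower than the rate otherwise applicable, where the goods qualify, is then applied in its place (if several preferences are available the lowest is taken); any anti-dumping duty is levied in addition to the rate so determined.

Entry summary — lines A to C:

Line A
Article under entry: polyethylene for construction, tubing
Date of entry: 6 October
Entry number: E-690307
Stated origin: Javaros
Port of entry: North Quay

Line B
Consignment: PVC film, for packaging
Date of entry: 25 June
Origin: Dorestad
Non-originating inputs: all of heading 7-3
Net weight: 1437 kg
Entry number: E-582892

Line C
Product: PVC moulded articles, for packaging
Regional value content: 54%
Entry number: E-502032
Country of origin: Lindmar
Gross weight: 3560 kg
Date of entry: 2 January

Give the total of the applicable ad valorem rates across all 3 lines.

Line A: polyethylene → 7-3; tubing → 7-3-1; for construction → 7-3-1-1. Scheduled 24%. No special measure applies. → 24%.
Line B: PVC → 7-2; film → 7-2-2; for packaging → 7-2-2-3. Scheduled 16%. Dorestad agreement on 7-1-1-1: 7-2-2-3 not covered; anti-dumping (Dorestad, 7-2-2): +33%; total 16% + 33% = 49%. → 49%.
Line C: PVC → 7-2; moulded articles → 7-2-1; for packaging → 7-2-1-1. Scheduled 38%. Lindmar agreement on 7-1-4-3: 7-2-1-1 not covered; Lindmar agreement on 7-2: RVC < 55%. → 38%.
Sum: 24% + 49% + 38% = 111%.

111%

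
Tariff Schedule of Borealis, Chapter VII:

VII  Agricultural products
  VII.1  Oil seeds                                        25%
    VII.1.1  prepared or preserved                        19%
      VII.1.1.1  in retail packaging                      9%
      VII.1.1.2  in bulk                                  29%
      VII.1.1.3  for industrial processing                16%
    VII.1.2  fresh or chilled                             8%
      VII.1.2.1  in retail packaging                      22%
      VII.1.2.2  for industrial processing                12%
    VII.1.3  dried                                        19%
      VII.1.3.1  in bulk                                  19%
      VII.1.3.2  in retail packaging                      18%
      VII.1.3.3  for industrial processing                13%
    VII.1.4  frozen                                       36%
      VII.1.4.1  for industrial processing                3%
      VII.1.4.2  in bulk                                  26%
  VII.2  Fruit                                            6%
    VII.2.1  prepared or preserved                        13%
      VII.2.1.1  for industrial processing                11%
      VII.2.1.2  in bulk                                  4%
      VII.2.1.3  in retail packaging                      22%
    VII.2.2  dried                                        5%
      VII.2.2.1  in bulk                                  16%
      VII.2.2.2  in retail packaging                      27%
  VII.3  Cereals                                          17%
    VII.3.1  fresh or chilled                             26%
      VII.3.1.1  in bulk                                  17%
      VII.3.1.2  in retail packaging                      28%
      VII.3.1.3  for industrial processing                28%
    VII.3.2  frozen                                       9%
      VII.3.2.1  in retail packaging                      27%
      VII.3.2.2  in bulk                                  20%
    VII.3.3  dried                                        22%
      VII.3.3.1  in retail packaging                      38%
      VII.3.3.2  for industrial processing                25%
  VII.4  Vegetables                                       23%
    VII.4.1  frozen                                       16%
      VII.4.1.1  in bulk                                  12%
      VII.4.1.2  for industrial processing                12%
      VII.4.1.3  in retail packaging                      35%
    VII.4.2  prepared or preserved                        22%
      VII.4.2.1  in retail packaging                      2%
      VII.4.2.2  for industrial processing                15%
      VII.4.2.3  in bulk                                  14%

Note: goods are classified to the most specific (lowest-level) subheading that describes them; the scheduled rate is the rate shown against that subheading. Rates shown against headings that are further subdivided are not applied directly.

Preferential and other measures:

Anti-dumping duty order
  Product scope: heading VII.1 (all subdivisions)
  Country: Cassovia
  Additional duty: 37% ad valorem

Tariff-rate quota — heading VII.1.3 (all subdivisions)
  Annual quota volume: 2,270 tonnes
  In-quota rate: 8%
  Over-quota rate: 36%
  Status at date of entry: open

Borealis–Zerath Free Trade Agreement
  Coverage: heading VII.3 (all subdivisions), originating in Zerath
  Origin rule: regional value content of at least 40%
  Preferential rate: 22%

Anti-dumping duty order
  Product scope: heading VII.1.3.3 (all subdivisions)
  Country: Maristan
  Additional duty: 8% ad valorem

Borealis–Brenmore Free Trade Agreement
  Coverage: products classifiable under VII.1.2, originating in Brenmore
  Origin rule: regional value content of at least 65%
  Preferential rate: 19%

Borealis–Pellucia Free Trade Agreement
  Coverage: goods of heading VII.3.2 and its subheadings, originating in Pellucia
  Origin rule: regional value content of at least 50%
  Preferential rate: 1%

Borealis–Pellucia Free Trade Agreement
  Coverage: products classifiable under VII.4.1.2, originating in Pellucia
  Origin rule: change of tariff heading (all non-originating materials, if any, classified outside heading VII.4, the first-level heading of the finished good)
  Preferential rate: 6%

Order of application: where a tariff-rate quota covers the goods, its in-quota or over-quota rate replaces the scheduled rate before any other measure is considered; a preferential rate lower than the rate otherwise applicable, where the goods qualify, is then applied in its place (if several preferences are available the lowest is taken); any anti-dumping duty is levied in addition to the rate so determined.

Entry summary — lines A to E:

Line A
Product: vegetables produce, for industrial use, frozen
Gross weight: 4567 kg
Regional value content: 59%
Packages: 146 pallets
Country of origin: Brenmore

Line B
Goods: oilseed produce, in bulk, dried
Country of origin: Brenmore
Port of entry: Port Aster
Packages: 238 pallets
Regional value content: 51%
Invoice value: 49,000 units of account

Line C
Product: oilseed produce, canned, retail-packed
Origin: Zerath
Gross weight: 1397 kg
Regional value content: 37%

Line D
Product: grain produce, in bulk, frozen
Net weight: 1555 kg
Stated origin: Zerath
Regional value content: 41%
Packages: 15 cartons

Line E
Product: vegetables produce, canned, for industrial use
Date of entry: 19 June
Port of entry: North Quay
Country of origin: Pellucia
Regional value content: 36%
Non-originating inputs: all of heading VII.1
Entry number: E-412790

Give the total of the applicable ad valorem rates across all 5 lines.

Line A: vegetables → VII.4; frozen → VII.4.1; for industrial use → VII.4.1.2. Scheduled 12%. Brenmore agreement on VII.1.2: VII.4.1.2 not covered. → 12%.
Line B: oilseed → VII.1; dried → VII.1.3; in bulk → VII.1.3.1. Scheduled 19%. quota on VII.1.3 open → in-quota 8%; Brenmore agreement on VII.1.2: VII.1.3.1 not covered. → 8%.
Line C: oilseed → VII.1; canned → VII.1.1; retail-packed → VII.1.1.1. Scheduled 9%. Zerath agreement on VII.3: VII.1.1.1 not covered. → 9%.
Line D: grain → VII.3; frozen → VII.3.2; in bulk → VII.3.2.2. Scheduled 20%. Zerath agreement on VII.3: RVC ≥ 40% → 22% available; preference 22% not lower than 20% → no reduction. → 20%.
Line E: vegetables → VII.4; canned → VII.4.2; for industrial use → VII.4.2.2. Scheduled 15%. Pellucia agreement on VII.3.2: VII.4.2.2 not covered; Pellucia agreement on VII.4.1.2: VII.4.2.2 not covered. → 15%.
Sum: 12% + 8% + 9% + 20% + 15% = 64%.

64%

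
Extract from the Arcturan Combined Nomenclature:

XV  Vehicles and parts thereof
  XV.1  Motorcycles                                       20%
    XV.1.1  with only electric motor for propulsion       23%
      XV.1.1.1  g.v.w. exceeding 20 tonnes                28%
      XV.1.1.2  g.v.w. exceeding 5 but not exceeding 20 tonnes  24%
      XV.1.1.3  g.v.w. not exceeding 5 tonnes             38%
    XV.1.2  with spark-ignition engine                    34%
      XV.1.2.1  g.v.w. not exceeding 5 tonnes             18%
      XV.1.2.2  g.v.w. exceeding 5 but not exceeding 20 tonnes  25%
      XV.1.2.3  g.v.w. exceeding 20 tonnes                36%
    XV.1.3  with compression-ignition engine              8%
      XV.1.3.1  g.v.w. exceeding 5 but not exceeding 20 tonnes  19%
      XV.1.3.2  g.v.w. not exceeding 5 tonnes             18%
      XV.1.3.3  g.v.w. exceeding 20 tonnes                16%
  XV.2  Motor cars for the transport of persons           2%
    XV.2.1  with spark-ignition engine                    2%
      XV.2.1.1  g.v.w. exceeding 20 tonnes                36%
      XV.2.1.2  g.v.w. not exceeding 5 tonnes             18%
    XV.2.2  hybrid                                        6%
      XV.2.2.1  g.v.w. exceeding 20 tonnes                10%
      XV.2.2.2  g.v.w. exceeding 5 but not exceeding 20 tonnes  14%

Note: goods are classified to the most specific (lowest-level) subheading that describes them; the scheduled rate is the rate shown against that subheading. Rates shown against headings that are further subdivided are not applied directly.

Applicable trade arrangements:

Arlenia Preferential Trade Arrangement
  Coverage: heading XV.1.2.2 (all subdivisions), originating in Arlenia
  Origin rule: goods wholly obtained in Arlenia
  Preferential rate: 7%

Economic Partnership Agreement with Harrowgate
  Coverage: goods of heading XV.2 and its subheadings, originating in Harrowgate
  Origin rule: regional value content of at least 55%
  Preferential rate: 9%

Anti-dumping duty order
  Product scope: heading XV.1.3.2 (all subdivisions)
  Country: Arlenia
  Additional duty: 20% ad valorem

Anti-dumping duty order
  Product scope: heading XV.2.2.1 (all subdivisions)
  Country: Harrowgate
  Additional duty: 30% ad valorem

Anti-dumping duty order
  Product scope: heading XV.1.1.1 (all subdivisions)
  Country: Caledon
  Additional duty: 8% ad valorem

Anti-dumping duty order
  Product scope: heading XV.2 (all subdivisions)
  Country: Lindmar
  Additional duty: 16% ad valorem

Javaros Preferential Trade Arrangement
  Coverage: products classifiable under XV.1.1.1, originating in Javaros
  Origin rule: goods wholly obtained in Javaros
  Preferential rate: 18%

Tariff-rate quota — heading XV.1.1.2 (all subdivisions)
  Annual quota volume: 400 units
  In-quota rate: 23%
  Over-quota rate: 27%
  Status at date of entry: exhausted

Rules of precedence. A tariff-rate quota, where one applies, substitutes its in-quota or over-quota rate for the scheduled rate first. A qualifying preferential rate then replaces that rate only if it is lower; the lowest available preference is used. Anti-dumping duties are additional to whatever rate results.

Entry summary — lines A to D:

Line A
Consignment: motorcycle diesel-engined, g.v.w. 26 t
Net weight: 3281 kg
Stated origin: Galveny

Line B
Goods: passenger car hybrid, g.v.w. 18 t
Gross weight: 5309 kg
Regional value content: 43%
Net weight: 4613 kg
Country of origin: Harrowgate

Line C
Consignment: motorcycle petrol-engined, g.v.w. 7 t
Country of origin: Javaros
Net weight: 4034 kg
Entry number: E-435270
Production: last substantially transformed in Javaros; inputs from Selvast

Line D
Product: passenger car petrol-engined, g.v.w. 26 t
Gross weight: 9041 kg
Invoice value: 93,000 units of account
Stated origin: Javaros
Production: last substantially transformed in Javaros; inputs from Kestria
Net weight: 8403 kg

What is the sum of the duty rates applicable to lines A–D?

Line A: motorcycle → XV.1; diesel-engined → XV.1.3; g.v.w. 26 t → XV.1.3.3. Scheduled 16%. No special measure applies. → 16%.
Line B: passenger car → XV.2; hybrid → XV.2.2; g.v.w. 18 t → XV.2.2.2. Scheduled 14%. Harrowgate agreement on XV.2: RVC < 55%. → 14%.
Line C: motorcycle → XV.1; petrol-engined → XV.1.2; g.v.w. 7 t → XV.1.2.2. Scheduled 25%. Javaros agreement on XV.1.1.1: XV.1.2.2 not covered. → 25%.
Line D: passenger car → XV.2; petrol-engined → XV.2.1; g.v.w. 26 t → XV.2.1.1. Scheduled 36%. Javaros agreement on XV.1.1.1: XV.2.1.1 not covered. → 36%.
Sum: 16% + 14% + 25% + 36% = 91%.

91%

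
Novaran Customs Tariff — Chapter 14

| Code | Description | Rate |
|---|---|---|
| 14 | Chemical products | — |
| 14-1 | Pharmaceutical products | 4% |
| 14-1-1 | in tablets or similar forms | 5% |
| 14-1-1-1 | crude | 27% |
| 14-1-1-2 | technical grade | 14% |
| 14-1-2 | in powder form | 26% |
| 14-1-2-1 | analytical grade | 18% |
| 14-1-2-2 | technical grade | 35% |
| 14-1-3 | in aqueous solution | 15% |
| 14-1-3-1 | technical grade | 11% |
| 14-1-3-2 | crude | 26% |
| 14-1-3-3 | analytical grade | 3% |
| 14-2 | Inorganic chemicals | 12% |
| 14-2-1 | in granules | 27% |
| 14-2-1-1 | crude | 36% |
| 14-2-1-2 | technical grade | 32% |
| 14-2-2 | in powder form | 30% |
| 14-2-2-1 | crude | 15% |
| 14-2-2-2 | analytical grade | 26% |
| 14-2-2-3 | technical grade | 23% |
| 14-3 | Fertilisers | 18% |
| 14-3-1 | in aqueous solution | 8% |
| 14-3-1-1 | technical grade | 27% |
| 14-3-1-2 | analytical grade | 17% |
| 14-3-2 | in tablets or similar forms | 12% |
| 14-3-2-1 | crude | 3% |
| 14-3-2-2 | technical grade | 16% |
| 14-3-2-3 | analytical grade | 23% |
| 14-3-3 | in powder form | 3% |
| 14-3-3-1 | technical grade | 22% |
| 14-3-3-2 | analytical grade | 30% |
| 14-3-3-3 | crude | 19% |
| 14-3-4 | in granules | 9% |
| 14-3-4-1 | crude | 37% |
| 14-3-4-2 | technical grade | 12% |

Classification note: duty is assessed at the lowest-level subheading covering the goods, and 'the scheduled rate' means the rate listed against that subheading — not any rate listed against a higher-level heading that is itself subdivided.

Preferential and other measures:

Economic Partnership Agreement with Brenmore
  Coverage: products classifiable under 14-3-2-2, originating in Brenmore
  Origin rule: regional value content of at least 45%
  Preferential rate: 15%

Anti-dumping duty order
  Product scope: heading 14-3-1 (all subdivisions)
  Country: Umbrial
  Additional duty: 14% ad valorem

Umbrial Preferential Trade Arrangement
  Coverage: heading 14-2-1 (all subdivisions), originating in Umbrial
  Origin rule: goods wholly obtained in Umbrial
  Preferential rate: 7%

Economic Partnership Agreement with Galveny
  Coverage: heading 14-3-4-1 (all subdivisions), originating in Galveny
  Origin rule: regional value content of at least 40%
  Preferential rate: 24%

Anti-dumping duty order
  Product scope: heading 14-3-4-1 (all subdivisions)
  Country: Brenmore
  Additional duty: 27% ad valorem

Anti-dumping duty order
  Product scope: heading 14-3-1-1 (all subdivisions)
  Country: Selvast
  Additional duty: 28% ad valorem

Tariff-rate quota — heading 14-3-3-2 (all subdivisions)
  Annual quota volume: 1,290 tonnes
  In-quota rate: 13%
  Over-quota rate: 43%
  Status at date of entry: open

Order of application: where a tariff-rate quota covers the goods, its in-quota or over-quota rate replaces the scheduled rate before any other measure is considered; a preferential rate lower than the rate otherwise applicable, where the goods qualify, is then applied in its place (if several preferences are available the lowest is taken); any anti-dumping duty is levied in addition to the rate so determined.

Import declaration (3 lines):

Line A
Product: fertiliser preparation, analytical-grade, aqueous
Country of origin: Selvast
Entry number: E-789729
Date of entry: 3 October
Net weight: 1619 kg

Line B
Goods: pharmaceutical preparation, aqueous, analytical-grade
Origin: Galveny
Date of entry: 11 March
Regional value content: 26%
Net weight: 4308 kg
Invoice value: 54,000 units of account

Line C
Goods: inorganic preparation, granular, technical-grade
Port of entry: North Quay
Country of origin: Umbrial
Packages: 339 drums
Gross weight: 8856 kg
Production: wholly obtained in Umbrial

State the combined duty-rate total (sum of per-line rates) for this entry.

27%

Line A: fertiliser → 14-3; aqueous → 14-3-1; analytical-grade → 14-3-1-2. Scheduled 17%. No special measure applies. → 17%.
Line B: pharmaceutical → 14-1; aqueous → 14-1-3; analytical-grade → 14-1-3-3. Scheduled 3%. Galveny agreement on 14-3-4-1: 14-1-3-3 not covered. → 3%.
Line C: inorganic → 14-2; granular → 14-2-1; technical-grade → 14-2-1-2. Scheduled 32%. Umbrial agreement on 14-2-1: wholly obtained → 7% available; preferential 7%. → 7%.
Sum: 17% + 3% + 7% = 27%.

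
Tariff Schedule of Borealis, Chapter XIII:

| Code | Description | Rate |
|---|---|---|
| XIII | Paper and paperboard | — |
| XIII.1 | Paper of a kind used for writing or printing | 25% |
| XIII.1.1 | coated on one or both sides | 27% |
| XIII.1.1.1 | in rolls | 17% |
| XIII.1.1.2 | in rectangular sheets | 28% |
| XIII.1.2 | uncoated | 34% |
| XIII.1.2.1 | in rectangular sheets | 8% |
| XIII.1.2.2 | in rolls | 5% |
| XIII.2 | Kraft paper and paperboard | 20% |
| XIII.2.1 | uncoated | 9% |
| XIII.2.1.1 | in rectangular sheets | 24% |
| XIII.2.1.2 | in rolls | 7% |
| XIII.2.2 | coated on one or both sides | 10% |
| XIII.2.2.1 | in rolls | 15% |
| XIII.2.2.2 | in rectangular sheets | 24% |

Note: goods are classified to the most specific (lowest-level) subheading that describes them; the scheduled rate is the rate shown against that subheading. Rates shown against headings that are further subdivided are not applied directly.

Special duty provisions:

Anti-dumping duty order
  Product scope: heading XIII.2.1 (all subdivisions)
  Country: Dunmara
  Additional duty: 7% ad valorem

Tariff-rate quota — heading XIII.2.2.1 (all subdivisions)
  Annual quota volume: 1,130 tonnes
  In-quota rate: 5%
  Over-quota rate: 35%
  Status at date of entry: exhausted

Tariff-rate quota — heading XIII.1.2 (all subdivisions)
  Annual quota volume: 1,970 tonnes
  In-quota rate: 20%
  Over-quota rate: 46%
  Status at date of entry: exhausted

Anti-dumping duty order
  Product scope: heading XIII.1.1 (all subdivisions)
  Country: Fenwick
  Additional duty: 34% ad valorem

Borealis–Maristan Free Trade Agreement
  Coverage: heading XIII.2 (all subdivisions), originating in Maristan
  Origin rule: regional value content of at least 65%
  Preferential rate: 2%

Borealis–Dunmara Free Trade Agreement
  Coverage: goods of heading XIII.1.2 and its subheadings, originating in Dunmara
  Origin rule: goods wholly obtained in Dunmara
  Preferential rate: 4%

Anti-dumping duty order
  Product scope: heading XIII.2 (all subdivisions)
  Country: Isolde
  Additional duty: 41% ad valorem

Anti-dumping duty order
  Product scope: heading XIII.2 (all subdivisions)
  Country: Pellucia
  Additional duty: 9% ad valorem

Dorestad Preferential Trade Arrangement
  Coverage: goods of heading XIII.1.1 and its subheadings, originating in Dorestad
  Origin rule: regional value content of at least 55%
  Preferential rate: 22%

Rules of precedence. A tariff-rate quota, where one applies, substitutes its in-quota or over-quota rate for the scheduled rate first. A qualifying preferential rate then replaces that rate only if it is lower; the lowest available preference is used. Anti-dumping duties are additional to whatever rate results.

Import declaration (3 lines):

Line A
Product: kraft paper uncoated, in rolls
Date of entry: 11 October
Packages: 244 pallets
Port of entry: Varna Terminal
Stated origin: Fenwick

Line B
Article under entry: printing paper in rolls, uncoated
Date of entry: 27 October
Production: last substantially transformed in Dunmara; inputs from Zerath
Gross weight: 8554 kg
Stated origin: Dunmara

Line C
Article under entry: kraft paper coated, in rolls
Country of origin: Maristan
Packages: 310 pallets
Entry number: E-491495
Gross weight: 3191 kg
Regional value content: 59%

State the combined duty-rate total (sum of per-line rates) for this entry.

Line A: kraft paper → XIII.2; uncoated → XIII.2.1; in rolls → XIII.2.1.2. Scheduled 7%. No special measure applies. → 7%.
Line B: printing paper → XIII.1; uncoated → XIII.1.2; in rolls → XIII.1.2.2. Scheduled 5%. quota on XIII.1.2 exhausted → over-quota 46%; Dunmara agreement on XIII.1.2: not wholly obtained. → 46%.
Line C: kraft paper → XIII.2; coated → XIII.2.2; in rolls → XIII.2.2.1. Scheduled 15%. quota on XIII.2.2.1 exhausted → over-quota 35%; Maristan agreement on XIII.2: RVC < 65%. → 35%.
Sum: 7% + 46% + 35% = 88%.

88%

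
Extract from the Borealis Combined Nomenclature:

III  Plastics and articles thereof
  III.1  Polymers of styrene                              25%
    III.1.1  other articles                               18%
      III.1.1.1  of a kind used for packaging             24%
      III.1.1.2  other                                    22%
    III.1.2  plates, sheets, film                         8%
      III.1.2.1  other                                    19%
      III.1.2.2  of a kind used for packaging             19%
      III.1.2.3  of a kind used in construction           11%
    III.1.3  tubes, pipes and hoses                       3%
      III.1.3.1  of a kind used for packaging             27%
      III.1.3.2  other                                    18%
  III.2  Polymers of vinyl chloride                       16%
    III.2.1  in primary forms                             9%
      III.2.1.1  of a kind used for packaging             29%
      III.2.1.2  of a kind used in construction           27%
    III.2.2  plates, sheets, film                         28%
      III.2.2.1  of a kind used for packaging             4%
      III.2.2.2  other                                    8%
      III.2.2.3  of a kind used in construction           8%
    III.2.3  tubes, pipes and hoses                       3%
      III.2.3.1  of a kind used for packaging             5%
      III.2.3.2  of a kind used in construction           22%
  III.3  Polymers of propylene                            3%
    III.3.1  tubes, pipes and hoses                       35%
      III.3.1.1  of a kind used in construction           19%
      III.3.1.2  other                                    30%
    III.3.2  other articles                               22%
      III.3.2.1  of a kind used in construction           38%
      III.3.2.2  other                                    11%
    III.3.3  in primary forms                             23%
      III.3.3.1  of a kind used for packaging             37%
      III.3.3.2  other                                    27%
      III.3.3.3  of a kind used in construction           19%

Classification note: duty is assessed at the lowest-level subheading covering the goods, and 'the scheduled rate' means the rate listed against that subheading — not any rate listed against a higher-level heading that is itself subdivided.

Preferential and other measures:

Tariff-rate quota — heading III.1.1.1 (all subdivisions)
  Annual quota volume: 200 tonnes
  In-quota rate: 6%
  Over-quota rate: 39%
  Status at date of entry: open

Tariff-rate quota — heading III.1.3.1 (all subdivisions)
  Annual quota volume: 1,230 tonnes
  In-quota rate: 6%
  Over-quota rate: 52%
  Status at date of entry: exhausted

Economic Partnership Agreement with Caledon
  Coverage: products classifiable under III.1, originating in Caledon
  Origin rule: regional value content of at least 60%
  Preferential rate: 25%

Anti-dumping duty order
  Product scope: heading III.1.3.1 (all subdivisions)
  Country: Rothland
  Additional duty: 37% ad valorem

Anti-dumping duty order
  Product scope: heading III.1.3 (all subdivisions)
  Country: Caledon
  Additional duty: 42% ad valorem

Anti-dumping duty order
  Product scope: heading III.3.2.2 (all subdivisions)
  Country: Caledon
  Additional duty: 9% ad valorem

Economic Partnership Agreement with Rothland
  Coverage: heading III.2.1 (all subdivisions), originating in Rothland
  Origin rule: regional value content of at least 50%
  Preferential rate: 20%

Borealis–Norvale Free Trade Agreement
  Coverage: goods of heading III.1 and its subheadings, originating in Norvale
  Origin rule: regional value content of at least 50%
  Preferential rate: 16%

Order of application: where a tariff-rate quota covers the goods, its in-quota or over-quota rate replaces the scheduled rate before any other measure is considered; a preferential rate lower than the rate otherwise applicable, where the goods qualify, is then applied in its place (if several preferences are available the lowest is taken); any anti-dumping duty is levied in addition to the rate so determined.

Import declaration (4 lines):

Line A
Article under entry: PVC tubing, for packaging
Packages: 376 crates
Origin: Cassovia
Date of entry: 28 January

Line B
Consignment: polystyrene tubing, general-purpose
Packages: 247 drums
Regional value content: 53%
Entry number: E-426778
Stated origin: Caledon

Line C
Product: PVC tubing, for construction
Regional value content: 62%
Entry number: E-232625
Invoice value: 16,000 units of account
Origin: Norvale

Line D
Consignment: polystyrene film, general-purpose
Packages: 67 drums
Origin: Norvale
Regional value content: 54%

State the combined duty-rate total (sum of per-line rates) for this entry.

Line A: PVC → III.2; tubing → III.2.3; for packaging → III.2.3.1. Scheduled 5%. No special measure applies. → 5%.
Line B: polystyrene → III.1; tubing → III.1.3; general-purpose → III.1.3.2. Scheduled 18%. Caledon agreement on III.1: RVC < 60%; anti-dumping (Caledon, III.1.3): +42%; total 18% + 42% = 60%. → 60%.
Line C: PVC → III.2; tubing → III.2.3; for construction → III.2.3.2. Scheduled 22%. Norvale agreement on III.1: III.2.3.2 not covered. → 22%.
Line D: polystyrene → III.1; film → III.1.2; general-purpose → III.1.2.1. Scheduled 19%. Norvale agreement on III.1: RVC ≥ 50% → 16% available; preferential 16%. → 16%.
Sum: 5% + 60% + 22% + 16% = 103%.

103%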